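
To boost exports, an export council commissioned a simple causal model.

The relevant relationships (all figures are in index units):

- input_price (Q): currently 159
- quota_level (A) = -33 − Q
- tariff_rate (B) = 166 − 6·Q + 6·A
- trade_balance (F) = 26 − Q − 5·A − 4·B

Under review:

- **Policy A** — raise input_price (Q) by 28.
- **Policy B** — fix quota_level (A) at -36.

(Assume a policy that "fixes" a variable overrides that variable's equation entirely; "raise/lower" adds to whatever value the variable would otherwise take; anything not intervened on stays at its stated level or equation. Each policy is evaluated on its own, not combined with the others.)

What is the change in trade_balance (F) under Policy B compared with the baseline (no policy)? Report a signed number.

-4524

Baseline:
  Q = 159
  A = -33 − 159 = -192
  B = 166 − 6·159 + 6·(-192) = -1940
  F = 26 − 159 − 5·(-192) − 4·(-1940) = 8587
Policy B (A := -36):
  Q = 159
  A = -36
  B = 166 − 6·159 + 6·(-36) = -1004
  F = 26 − 159 − 5·(-36) − 4·(-1004) = 4063
Change in F: 4063 − 8587 = -4524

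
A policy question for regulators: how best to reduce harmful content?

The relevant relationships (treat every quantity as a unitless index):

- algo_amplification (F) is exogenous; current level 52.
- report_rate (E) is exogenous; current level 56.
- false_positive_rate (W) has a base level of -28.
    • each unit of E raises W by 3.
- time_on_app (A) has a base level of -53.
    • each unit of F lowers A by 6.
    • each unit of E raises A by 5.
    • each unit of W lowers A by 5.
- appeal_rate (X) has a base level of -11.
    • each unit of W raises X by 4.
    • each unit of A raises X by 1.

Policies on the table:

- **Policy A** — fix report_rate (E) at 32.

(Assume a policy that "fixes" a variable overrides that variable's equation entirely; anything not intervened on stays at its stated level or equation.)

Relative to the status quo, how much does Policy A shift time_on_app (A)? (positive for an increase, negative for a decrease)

240

Baseline:
  F = 52
  E = 56
  W = -28 + 3·56 = 140
  A = -53 − 6·52 + 5·56 − 5·140 = -785
Policy A (E := 32):
  F = 52
  E = 32
  W = -28 + 3·32 = 68
  A = -53 − 6·52 + 5·32 − 5·68 = -545
Change in A: -545 − (-785) = 240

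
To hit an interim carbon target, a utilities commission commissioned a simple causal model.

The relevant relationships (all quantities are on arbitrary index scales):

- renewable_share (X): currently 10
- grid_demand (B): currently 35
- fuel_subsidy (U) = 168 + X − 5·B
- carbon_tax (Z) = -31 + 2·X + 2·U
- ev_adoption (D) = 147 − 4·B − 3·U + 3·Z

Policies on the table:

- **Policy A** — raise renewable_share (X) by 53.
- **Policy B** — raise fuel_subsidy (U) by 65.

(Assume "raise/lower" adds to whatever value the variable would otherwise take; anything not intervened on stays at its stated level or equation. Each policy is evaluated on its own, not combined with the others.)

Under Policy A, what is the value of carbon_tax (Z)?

Policy A (X + 53):
  X = 10 + 53 = 63
  B = 35
  U = 168 + 63 − 5·35 = 56
  Z = -31 + 2·63 + 2·56 = 207

207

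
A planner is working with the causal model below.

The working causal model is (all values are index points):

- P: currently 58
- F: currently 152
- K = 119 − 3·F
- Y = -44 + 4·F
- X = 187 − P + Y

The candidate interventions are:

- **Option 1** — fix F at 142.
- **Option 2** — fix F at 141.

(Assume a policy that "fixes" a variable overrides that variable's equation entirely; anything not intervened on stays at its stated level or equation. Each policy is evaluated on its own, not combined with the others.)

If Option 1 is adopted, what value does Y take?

524

Option 1 (F := 142):
  F = 142
  Y = -44 + 4·142 = 524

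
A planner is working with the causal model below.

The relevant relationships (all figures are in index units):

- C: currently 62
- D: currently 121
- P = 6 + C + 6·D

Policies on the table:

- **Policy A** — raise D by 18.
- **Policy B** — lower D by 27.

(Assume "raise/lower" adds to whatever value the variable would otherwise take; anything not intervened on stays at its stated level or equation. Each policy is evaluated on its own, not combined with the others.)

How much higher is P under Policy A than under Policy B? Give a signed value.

270

Policy A (D + 18):
  C = 62
  D = 121 + 18 = 139
  P = 6 + 62 + 6·139 = 902
Policy B (D − 27):
  C = 62
  D = 121 − 27 = 94
  P = 6 + 62 + 6·94 = 632
P: 902 − 632 = 270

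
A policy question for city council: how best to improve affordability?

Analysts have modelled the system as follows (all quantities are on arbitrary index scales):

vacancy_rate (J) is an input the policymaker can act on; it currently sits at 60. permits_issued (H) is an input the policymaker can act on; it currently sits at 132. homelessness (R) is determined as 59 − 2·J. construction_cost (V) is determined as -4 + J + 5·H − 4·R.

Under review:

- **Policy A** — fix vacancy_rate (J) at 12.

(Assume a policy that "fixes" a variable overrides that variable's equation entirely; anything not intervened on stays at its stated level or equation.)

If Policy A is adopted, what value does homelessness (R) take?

Policy A (J := 12):
  J = 12
  R = 59 − 2·12 = 35

35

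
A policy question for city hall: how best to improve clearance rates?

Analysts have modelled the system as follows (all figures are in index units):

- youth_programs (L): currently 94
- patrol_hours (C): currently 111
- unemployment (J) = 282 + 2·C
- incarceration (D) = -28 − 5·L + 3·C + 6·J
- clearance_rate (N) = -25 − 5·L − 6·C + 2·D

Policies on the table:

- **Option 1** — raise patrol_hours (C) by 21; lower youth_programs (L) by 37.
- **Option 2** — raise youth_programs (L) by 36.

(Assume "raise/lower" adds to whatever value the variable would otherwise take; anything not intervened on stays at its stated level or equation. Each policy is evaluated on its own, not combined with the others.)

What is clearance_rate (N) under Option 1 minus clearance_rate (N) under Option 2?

Option 1 (C + 21, L − 37):
  L = 94 − 37 = 57
  C = 111 + 21 = 132
  J = 282 + 2·132 = 546
  D = -28 − 5·57 + 3·132 + 6·546 = 3359
  N = -25 − 5·57 − 6·132 + 2·3359 = 5616
Option 2 (L + 36):
  L = 94 + 36 = 130
  C = 111
  J = 282 + 2·111 = 504
  D = -28 − 5·130 + 3·111 + 6·504 = 2679
  N = -25 − 5·130 − 6·111 + 2·2679 = 4017
N: 5616 − 4017 = 1599

1599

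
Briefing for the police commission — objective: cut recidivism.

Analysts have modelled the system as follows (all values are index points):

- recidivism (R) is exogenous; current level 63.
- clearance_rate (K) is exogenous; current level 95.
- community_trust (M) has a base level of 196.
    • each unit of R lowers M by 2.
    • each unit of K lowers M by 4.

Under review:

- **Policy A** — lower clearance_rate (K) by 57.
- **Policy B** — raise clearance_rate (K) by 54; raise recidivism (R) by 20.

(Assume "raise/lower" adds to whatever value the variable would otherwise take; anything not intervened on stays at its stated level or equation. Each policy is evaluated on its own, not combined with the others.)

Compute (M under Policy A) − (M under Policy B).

Policy A (K − 57):
  R = 63
  K = 95 − 57 = 38
  M = 196 − 2·63 − 4·38 = -82
Policy B (K + 54, R + 20):
  R = 63 + 20 = 83
  K = 95 + 54 = 149
  M = 196 − 2·83 − 4·149 = -566
M: -82 − (-566) = 484

484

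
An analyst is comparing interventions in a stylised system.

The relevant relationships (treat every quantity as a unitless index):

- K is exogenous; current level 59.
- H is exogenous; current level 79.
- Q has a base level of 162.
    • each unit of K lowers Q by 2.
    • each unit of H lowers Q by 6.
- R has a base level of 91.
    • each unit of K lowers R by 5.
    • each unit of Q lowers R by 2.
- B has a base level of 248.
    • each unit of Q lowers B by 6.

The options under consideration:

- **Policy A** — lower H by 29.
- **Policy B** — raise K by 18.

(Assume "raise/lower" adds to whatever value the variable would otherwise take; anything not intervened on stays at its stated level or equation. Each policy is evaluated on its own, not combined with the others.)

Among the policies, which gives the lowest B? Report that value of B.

1784

Policy A (H − 29):
  K = 59
  H = 79 − 29 = 50
  Q = 162 − 2·59 − 6·50 = -256
  B = 248 − 6·(-256) = 1784
Policy B (K + 18):
  K = 59 + 18 = 77
  H = 79
  Q = 162 − 2·77 − 6·79 = -466
  B = 248 − 6·(-466) = 3044
Comparing — Policy A: B=1784, Policy B: B=3044. Lowest is 1784 (Policy A).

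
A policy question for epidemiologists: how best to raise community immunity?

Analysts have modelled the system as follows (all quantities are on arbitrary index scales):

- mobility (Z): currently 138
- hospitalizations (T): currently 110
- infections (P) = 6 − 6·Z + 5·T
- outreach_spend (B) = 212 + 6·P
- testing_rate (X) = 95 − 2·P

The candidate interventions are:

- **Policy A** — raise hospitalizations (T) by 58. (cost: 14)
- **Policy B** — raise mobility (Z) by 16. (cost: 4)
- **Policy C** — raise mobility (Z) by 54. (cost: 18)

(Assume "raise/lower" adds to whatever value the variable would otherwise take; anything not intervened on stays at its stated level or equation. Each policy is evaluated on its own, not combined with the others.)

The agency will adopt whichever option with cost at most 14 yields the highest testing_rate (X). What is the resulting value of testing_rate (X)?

831

Policy A (T + 58):
  Z = 138
  T = 110 + 58 = 168
  P = 6 − 6·138 + 5·168 = 18
  X = 95 − 2·18 = 59
Policy B (Z + 16):
  Z = 138 + 16 = 154
  T = 110
  P = 6 − 6·154 + 5·110 = -368
  X = 95 − 2·(-368) = 831
Comparing — Policy A: X=59, Policy B: X=831. Highest is 831 (Policy B).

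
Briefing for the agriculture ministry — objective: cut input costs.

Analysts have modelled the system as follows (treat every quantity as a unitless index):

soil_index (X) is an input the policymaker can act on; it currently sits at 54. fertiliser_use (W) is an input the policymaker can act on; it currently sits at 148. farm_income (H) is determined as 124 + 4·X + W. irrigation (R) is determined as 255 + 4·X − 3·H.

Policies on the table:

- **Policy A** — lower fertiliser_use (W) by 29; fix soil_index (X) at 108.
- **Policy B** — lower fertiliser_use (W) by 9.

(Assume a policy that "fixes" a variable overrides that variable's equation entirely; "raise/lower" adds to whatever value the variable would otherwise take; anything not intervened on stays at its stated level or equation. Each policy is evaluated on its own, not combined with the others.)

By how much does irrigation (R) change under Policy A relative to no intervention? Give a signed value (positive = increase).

-345

Baseline:
  X = 54
  W = 148
  H = 124 + 4·54 + 148 = 488
  R = 255 + 4·54 − 3·488 = -993
Policy A (W − 29, X := 108):
  X = 108
  W = 148 − 29 = 119
  H = 124 + 4·108 + 119 = 675
  R = 255 + 4·108 − 3·675 = -1338
Change in R: -1338 − (-993) = -345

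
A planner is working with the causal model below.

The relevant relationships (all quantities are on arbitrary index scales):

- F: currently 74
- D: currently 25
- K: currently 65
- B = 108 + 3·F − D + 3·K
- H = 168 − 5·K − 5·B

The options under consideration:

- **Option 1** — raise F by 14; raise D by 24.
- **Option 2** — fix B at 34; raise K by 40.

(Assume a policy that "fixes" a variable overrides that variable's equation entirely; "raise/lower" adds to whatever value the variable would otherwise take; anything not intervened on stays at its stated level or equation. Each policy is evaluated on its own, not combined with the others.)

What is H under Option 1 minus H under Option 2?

-2220

Option 1 (F + 14, D + 24):
  F = 74 + 14 = 88
  D = 25 + 24 = 49
  K = 65
  B = 108 + 3·88 − 49 + 3·65 = 518
  H = 168 − 5·65 − 5·518 = -2747
Option 2 (B := 34, K + 40):
  F = 74
  D = 25
  K = 65 + 40 = 105
  B = 34
  H = 168 − 5·105 − 5·34 = -527
H: -2747 − (-527) = -2220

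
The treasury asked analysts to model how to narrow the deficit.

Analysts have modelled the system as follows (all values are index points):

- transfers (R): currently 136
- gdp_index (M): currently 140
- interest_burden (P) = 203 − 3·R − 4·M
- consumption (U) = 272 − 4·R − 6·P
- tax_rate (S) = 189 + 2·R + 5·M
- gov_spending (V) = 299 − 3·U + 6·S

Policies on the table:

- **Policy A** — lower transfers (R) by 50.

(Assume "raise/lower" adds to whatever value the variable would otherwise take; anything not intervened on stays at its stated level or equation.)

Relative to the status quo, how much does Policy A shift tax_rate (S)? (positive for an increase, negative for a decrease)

Baseline:
  R = 136
  M = 140
  S = 189 + 2·136 + 5·140 = 1161
Policy A (R − 50):
  R = 136 − 50 = 86
  M = 140
  S = 189 + 2·86 + 5·140 = 1061
Change in S: 1061 − 1161 = -100

-100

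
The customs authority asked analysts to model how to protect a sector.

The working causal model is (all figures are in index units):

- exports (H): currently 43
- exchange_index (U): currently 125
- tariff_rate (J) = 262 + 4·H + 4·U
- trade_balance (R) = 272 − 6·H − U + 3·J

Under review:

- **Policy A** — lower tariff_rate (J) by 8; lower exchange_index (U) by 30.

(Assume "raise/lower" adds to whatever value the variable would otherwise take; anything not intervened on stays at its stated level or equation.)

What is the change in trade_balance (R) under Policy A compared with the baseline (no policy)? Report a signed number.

Baseline:
  H = 43
  U = 125
  J = 262 + 4·43 + 4·125 = 934
  R = 272 − 6·43 − 125 + 3·934 = 2691
Policy A (J − 8, U − 30):
  H = 43
  U = 125 − 30 = 95
  J = 262 + 4·43 + 4·95 (−8 from intervention) = 806
  R = 272 − 6·43 − 95 + 3·806 = 2337
Change in R: 2337 − 2691 = -354

-354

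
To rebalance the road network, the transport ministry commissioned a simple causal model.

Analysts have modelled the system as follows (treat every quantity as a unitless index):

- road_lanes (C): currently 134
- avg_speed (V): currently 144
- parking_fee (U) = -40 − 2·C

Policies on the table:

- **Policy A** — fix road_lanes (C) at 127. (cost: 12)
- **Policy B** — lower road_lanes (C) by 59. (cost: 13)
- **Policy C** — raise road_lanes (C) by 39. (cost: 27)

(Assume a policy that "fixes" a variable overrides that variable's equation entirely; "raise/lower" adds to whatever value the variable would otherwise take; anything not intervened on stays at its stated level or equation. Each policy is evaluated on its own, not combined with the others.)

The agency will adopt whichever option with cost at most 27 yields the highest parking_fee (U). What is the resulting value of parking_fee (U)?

Policy A (C := 127):
  C = 127
  U = -40 − 2·127 = -294
Policy B (C − 59):
  C = 134 − 59 = 75
  U = -40 − 2·75 = -190
Policy C (C + 39):
  C = 134 + 39 = 173
  U = -40 − 2·173 = -386
Comparing — Policy A: U=-294, Policy B: U=-190, Policy C: U=-386. Highest is -190 (Policy B).

-190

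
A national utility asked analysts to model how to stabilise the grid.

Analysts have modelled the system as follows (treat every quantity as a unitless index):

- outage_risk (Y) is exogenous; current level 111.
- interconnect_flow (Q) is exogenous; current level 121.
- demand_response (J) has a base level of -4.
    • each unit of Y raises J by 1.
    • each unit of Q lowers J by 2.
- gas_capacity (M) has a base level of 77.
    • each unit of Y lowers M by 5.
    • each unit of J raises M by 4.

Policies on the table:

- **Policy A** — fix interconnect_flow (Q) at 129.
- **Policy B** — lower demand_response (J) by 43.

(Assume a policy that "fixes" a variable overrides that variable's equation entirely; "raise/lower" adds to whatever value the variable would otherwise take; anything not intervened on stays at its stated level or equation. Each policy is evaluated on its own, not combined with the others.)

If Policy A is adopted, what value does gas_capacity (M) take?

Policy A (Q := 129):
  Y = 111
  Q = 129
  J = -4 + 111 − 2·129 = -151
  M = 77 − 5·111 + 4·(-151) = -1082

-1082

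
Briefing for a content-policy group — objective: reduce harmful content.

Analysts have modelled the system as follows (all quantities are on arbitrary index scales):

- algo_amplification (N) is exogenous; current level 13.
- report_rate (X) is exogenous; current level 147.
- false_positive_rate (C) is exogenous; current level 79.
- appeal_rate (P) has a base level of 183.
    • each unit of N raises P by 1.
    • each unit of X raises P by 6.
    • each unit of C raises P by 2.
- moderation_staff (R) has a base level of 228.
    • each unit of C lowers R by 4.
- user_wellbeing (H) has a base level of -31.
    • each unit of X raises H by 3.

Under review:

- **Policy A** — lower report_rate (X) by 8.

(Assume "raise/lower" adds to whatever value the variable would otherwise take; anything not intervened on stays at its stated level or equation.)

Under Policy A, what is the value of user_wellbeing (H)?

Policy A (X − 8):
  X = 147 − 8 = 139
  H = -31 + 3·139 = 386

386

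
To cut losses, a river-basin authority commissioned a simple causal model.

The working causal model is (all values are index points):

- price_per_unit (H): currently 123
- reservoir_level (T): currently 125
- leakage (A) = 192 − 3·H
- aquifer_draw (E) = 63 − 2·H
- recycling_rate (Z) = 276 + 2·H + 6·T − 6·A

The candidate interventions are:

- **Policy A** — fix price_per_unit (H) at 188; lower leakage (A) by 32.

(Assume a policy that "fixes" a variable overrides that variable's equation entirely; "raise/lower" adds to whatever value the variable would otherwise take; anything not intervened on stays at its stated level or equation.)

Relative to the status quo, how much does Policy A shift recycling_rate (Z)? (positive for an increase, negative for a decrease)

Baseline:
  H = 123
  T = 125
  A = 192 − 3·123 = -177
  Z = 276 + 2·123 + 6·125 − 6·(-177) = 2334
Policy A (H := 188, A − 32):
  H = 188
  T = 125
  A = 192 − 3·188 (−32 from intervention) = -404
  Z = 276 + 2·188 + 6·125 − 6·(-404) = 3826
Change in Z: 3826 − 2334 = 1492

1492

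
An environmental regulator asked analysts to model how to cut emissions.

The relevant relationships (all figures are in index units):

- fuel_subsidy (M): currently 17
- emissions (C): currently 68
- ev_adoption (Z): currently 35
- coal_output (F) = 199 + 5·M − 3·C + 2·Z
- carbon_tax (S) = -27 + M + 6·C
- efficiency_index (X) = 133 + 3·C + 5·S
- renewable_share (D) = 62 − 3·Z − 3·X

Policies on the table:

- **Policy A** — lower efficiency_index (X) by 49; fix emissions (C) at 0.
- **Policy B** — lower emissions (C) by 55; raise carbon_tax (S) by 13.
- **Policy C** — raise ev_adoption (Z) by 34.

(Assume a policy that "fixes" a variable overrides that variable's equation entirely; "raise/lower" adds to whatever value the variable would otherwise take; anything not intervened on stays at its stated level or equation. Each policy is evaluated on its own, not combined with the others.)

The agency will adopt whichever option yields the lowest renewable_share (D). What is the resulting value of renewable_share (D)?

-7126

Policy A (X − 49, C := 0):
  M = 17
  C = 0
  Z = 35
  S = -27 + 17 + 6·0 = -10
  X = 133 + 3·0 + 5·(-10) (−49 from intervention) = 34
  D = 62 − 3·35 − 3·34 = -145
Policy B (C − 55, S + 13):
  M = 17
  C = 68 − 55 = 13
  Z = 35
  S = -27 + 17 + 6·13 (+13 from intervention) = 81
  X = 133 + 3·13 + 5·81 = 577
  D = 62 − 3·35 − 3·577 = -1774
Policy C (Z + 34):
  M = 17
  C = 68
  Z = 35 + 34 = 69
  S = -27 + 17 + 6·68 = 398
  X = 133 + 3·68 + 5·398 = 2327
  D = 62 − 3·69 − 3·2327 = -7126
Comparing — Policy A: D=-145, Policy B: D=-1774, Policy C: D=-7126. Lowest is -7126 (Policy C).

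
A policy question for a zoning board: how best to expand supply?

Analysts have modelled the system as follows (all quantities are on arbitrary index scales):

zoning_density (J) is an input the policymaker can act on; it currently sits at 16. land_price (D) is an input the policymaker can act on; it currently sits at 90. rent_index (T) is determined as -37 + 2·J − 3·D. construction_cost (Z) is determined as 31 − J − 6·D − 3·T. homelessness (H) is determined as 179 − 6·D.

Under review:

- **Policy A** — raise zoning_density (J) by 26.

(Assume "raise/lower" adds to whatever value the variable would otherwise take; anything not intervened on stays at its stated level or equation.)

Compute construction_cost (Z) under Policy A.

Policy A (J + 26):
  J = 16 + 26 = 42
  D = 90
  T = -37 + 2·42 − 3·90 = -223
  Z = 31 − 42 − 6·90 − 3·(-223) = 118

118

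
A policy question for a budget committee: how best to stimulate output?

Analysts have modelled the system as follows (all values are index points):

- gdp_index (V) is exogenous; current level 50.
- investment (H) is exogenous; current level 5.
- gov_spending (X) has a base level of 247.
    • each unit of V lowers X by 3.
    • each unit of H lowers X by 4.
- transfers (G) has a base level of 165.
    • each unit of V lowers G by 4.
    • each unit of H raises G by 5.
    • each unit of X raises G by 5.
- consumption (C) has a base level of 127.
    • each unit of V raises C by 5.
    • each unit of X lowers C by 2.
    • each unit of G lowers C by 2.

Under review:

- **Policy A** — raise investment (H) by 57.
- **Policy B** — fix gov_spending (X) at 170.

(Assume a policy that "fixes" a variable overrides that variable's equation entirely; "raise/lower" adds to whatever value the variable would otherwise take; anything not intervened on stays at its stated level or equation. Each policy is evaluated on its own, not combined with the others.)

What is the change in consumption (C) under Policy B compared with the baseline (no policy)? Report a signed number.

Baseline:
  V = 50
  H = 5
  X = 247 − 3·50 − 4·5 = 77
  G = 165 − 4·50 + 5·5 + 5·77 = 375
  C = 127 + 5·50 − 2·77 − 2·375 = -527
Policy B (X := 170):
  V = 50
  H = 5
  X = 170
  G = 165 − 4·50 + 5·5 + 5·170 = 840
  C = 127 + 5·50 − 2·170 − 2·840 = -1643
Change in C: -1643 − (-527) = -1116

-1116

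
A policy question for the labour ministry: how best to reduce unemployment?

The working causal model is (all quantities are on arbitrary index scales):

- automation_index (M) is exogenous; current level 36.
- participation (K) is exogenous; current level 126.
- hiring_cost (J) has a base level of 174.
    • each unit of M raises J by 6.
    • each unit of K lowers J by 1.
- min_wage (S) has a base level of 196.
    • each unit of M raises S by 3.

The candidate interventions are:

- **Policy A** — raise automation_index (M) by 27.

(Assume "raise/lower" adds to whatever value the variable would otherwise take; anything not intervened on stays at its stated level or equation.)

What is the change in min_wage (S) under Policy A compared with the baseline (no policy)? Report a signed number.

81

Baseline:
  M = 36
  S = 196 + 3·36 = 304
Policy A (M + 27):
  M = 36 + 27 = 63
  S = 196 + 3·63 = 385
Change in S: 385 − 304 = 81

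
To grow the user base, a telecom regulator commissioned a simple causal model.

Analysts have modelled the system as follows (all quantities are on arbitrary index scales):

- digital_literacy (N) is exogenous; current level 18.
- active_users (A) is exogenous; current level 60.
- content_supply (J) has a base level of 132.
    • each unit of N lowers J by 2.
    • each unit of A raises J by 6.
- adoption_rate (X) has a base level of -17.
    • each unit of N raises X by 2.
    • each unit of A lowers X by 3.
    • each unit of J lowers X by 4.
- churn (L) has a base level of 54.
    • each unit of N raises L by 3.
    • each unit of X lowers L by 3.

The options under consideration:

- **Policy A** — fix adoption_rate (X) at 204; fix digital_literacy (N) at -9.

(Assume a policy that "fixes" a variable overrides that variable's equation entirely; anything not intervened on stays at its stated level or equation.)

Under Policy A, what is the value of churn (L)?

Policy A (X := 204, N := -9):
  N = -9
  A = 60
  J = 132 − 2·(-9) + 6·60 = 510
  X = 204
  L = 54 + 3·(-9) − 3·204 = -585

-585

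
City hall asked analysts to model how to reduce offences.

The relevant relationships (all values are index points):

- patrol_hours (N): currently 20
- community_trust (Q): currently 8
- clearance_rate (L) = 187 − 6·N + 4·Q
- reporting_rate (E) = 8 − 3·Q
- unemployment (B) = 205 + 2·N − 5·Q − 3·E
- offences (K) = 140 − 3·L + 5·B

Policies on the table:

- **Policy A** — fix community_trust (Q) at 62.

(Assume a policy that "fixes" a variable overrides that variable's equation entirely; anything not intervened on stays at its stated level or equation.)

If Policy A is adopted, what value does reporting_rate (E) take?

Policy A (Q := 62):
  Q = 62
  E = 8 − 3·62 = -178

-178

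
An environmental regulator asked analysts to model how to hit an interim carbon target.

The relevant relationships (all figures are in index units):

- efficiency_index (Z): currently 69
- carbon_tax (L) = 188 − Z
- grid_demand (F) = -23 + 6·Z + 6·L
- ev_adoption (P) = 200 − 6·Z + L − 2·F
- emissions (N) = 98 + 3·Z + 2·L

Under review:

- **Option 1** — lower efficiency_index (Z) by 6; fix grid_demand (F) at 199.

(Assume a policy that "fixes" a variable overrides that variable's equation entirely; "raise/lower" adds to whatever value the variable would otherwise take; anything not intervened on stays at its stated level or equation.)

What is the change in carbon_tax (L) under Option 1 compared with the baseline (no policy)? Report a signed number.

6

Baseline:
  Z = 69
  L = 188 − 69 = 119
Option 1 (Z − 6, F := 199):
  Z = 69 − 6 = 63
  L = 188 − 63 = 125
Change in L: 125 − 119 = 6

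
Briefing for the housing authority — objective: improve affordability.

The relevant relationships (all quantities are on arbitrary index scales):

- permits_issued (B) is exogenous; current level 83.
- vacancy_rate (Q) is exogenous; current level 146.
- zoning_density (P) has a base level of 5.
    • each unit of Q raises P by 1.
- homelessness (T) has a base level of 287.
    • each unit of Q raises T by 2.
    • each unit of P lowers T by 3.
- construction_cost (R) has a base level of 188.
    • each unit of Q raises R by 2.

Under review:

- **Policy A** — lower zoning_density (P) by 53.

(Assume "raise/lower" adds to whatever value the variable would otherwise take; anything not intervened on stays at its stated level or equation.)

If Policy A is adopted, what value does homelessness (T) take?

285

Policy A (P − 53):
  Q = 146
  P = 5 + 146 (−53 from intervention) = 98
  T = 287 + 2·146 − 3·98 = 285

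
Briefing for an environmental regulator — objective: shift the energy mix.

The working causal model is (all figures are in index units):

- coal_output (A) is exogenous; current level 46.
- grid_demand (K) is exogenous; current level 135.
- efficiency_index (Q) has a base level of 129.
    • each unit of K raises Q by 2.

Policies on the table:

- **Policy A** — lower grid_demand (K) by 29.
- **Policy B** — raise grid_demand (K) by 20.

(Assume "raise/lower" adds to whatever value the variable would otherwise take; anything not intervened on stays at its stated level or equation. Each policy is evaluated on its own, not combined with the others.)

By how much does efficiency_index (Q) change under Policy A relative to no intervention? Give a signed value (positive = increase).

-58

Baseline:
  K = 135
  Q = 129 + 2·135 = 399
Policy A (K − 29):
  K = 135 − 29 = 106
  Q = 129 + 2·106 = 341
Change in Q: 341 − 399 = -58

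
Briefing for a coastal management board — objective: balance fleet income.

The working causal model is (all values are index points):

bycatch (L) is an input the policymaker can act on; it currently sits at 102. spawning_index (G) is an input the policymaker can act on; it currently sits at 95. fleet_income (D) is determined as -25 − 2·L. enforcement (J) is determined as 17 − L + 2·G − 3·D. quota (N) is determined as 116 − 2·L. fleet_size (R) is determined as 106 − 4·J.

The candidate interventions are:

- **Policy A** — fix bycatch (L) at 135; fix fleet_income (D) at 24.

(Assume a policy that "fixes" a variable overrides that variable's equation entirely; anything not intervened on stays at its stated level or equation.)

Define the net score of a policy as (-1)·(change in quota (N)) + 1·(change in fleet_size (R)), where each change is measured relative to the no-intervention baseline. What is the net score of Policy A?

3234

Baseline:
  L = 102
  G = 95
  D = -25 − 2·102 = -229
  J = 17 − 102 + 2·95 − 3·(-229) = 792
  N = 116 − 2·102 = -88
  R = 106 − 4·792 = -3062
Policy A (L := 135, D := 24):
  L = 135
  G = 95
  D = 24
  J = 17 − 135 + 2·95 − 3·24 = 0
  N = 116 − 2·135 = -154
  R = 106 − 4·0 = 106
ΔN = -154 − (-88) = -66; ΔR = 106 − (-3062) = 3168
Score = (-1)·(-66) + 1·3168 = 3234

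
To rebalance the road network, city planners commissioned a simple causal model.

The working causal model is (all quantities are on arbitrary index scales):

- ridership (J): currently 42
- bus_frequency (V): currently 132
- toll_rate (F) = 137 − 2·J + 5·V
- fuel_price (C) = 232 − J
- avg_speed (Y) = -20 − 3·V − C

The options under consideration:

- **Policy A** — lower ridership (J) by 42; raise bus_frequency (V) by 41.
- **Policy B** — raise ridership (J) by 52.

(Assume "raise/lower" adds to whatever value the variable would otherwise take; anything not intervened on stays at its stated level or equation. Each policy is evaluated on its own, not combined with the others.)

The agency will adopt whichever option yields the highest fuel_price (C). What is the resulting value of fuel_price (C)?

232

Policy A (J − 42, V + 41):
  J = 42 − 42 = 0
  C = 232 − 0 = 232
Policy B (J + 52):
  J = 42 + 52 = 94
  C = 232 − 94 = 138
Comparing — Policy A: C=232, Policy B: C=138. Highest is 232 (Policy A).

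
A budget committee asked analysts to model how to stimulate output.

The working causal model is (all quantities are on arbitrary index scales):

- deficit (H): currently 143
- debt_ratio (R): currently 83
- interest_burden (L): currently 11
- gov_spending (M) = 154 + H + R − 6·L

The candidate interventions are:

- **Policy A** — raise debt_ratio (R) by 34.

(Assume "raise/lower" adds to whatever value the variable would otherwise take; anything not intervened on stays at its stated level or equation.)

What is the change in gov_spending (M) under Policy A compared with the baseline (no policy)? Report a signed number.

Baseline:
  H = 143
  R = 83
  L = 11
  M = 154 + 143 + 83 − 6·11 = 314
Policy A (R + 34):
  H = 143
  R = 83 + 34 = 117
  L = 11
  M = 154 + 143 + 117 − 6·11 = 348
Change in M: 348 − 314 = 34

34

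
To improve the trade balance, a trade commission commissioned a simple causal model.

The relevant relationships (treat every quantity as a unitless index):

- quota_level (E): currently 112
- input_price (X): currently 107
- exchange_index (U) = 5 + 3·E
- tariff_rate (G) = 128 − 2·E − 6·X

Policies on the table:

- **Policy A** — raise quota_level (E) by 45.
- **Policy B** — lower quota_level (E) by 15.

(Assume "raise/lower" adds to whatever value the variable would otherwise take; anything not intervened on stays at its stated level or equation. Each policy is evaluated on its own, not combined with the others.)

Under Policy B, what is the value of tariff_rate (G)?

-708

Policy B (E − 15):
  E = 112 − 15 = 97
  X = 107
  G = 128 − 2·97 − 6·107 = -708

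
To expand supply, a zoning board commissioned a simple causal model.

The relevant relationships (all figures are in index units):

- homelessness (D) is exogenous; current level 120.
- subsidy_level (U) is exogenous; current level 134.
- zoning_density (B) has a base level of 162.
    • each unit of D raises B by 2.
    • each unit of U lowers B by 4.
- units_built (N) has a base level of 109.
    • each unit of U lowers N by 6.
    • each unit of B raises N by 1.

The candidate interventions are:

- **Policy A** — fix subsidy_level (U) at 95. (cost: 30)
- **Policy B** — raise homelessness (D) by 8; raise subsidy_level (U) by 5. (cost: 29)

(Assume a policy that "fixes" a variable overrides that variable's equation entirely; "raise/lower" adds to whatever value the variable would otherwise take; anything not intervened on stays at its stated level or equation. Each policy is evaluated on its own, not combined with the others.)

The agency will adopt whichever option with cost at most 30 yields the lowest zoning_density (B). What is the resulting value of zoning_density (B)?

-138

Policy A (U := 95):
  D = 120
  U = 95
  B = 162 + 2·120 − 4·95 = 22
Policy B (D + 8, U + 5):
  D = 120 + 8 = 128
  U = 134 + 5 = 139
  B = 162 + 2·128 − 4·139 = -138
Comparing — Policy A: B=22, Policy B: B=-138. Lowest is -138 (Policy B).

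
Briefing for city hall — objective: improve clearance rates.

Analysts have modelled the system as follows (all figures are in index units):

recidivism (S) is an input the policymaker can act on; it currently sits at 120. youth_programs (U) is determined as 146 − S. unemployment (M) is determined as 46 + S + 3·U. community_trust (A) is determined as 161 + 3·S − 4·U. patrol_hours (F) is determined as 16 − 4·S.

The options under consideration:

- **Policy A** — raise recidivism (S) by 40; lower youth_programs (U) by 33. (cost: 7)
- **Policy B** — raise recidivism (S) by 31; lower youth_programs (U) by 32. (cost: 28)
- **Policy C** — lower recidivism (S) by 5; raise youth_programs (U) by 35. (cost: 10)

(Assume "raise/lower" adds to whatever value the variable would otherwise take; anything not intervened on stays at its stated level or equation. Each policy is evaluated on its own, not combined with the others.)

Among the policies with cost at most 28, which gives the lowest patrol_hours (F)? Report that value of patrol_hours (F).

Policy A (S + 40, U − 33):
  S = 120 + 40 = 160
  F = 16 − 4·160 = -624
Policy B (S + 31, U − 32):
  S = 120 + 31 = 151
  F = 16 − 4·151 = -588
Policy C (S − 5, U + 35):
  S = 120 − 5 = 115
  F = 16 − 4·115 = -444
Comparing — Policy A: F=-624, Policy B: F=-588, Policy C: F=-444. Lowest is -624 (Policy A).

-624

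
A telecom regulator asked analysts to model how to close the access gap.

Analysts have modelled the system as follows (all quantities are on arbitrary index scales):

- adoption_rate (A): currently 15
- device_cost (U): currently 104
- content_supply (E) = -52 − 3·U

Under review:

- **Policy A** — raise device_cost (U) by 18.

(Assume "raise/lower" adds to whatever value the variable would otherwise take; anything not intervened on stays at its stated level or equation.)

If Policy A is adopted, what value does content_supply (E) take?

-418

Policy A (U + 18):
  U = 104 + 18 = 122
  E = -52 − 3·122 = -418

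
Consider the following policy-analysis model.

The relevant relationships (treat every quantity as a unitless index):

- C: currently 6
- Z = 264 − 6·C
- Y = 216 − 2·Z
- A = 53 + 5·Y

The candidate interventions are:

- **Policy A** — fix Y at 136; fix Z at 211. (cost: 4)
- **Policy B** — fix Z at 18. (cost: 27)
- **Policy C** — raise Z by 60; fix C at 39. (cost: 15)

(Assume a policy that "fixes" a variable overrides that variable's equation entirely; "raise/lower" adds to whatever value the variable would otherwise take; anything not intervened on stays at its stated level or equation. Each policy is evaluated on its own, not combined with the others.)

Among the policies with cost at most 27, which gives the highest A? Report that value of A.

Policy A (Y := 136, Z := 211):
  C = 6
  Z = 211
  Y = 136
  A = 53 + 5·136 = 733
Policy B (Z := 18):
  C = 6
  Z = 18
  Y = 216 − 2·18 = 180
  A = 53 + 5·180 = 953
Policy C (Z + 60, C := 39):
  C = 39
  Z = 264 − 6·39 (+60 from intervention) = 90
  Y = 216 − 2·90 = 36
  A = 53 + 5·36 = 233
Comparing — Policy A: A=733, Policy B: A=953, Policy C: A=233. Highest is 953 (Policy B).

953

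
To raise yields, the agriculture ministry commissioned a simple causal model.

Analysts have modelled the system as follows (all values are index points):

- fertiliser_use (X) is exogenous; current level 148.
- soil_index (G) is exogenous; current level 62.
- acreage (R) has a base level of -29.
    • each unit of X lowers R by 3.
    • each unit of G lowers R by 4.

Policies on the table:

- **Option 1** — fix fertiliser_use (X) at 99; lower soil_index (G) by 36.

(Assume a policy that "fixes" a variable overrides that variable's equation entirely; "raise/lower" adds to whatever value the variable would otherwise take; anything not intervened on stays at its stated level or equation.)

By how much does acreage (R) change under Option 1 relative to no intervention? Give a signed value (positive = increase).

291

Baseline:
  X = 148
  G = 62
  R = -29 − 3·148 − 4·62 = -721
Option 1 (X := 99, G − 36):
  X = 99
  G = 62 − 36 = 26
  R = -29 − 3·99 − 4·26 = -430
Change in R: -430 − (-721) = 291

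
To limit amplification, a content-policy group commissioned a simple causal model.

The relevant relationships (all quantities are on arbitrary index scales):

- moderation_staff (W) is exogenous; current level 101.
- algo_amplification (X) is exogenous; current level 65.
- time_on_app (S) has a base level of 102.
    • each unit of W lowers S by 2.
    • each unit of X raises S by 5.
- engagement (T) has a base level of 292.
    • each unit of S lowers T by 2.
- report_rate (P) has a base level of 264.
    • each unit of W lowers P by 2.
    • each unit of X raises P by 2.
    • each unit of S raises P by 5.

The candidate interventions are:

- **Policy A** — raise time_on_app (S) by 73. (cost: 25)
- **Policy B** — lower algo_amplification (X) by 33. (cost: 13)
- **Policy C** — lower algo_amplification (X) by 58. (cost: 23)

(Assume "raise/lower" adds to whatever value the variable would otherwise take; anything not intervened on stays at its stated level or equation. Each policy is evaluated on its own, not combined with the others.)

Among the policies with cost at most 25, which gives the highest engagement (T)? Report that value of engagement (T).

422

Policy A (S + 73):
  W = 101
  X = 65
  S = 102 − 2·101 + 5·65 (+73 from intervention) = 298
  T = 292 − 2·298 = -304
Policy B (X − 33):
  W = 101
  X = 65 − 33 = 32
  S = 102 − 2·101 + 5·32 = 60
  T = 292 − 2·60 = 172
Policy C (X − 58):
  W = 101
  X = 65 − 58 = 7
  S = 102 − 2·101 + 5·7 = -65
  T = 292 − 2·(-65) = 422
Comparing — Policy A: T=-304, Policy B: T=172, Policy C: T=422. Highest is 422 (Policy C).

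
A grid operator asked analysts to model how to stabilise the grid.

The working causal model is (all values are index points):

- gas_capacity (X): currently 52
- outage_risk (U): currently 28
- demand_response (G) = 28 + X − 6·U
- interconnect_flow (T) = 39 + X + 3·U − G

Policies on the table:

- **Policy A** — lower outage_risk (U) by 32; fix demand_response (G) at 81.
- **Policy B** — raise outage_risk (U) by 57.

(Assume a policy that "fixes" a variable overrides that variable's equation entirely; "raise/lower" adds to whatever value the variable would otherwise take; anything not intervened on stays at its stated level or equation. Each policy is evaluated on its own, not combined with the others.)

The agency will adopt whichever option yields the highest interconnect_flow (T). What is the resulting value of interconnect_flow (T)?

Policy A (U − 32, G := 81):
  X = 52
  U = 28 − 32 = -4
  G = 81
  T = 39 + 52 + 3·(-4) − 81 = -2
Policy B (U + 57):
  X = 52
  U = 28 + 57 = 85
  G = 28 + 52 − 6·85 = -430
  T = 39 + 52 + 3·85 − (-430) = 776
Comparing — Policy A: T=-2, Policy B: T=776. Highest is 776 (Policy B).

776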